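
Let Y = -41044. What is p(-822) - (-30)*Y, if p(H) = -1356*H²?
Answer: -917458824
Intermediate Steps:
p(-822) - (-30)*Y = -1356*(-822)² - (-30)*(-41044) = -1356*675684 - 1*1231320 = -916227504 - 1231320 = -917458824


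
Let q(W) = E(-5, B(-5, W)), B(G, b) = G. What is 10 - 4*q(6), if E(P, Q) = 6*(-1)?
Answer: 34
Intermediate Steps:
E(P, Q) = -6
q(W) = -6
10 - 4*q(6) = 10 - 4*(-6) = 10 + 24 = 34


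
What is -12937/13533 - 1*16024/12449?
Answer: -377905505/168472317 ≈ -2.2431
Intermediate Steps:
-12937/13533 - 1*16024/12449 = -12937*1/13533 - 16024*1/12449 = -12937/13533 - 16024/12449 = -377905505/168472317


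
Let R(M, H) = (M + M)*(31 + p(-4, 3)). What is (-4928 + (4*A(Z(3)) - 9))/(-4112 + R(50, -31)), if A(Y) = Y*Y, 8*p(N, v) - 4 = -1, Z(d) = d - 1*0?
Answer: 9802/1949 ≈ 5.0292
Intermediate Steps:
Z(d) = d (Z(d) = d + 0 = d)
p(N, v) = 3/8 (p(N, v) = 1/2 + (1/8)*(-1) = 1/2 - 1/8 = 3/8)
R(M, H) = 251*M/4 (R(M, H) = (M + M)*(31 + 3/8) = (2*M)*(251/8) = 251*M/4)
A(Y) = Y**2
(-4928 + (4*A(Z(3)) - 9))/(-4112 + R(50, -31)) = (-4928 + (4*3**2 - 9))/(-4112 + (251/4)*50) = (-4928 + (4*9 - 9))/(-4112 + 6275/2) = (-4928 + (36 - 9))/(-1949/2) = (-4928 + 27)*(-2/1949) = -4901*(-2/1949) = 9802/1949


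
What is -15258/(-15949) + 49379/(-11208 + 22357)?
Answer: 957657113/177815401 ≈ 5.3857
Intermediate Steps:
-15258/(-15949) + 49379/(-11208 + 22357) = -15258*(-1/15949) + 49379/11149 = 15258/15949 + 49379*(1/11149) = 15258/15949 + 49379/11149 = 957657113/177815401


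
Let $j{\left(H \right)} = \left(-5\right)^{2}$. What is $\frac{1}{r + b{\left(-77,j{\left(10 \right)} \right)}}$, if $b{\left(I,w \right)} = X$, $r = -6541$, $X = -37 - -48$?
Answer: $- \frac{1}{6530} \approx -0.00015314$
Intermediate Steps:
$j{\left(H \right)} = 25$
$X = 11$ ($X = -37 + 48 = 11$)
$b{\left(I,w \right)} = 11$
$\frac{1}{r + b{\left(-77,j{\left(10 \right)} \right)}} = \frac{1}{-6541 + 11} = \frac{1}{-6530} = - \frac{1}{6530}$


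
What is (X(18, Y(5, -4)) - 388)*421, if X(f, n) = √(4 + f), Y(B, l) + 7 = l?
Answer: -163348 + 421*√22 ≈ -1.6137e+5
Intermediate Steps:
Y(B, l) = -7 + l
(X(18, Y(5, -4)) - 388)*421 = (√(4 + 18) - 388)*421 = (√22 - 388)*421 = (-388 + √22)*421 = -163348 + 421*√22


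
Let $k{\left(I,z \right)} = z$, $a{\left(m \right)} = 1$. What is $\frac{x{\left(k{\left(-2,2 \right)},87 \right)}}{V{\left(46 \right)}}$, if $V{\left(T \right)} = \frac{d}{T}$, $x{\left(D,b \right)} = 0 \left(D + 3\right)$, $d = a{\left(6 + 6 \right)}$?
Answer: $0$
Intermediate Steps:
$d = 1$
$x{\left(D,b \right)} = 0$ ($x{\left(D,b \right)} = 0 \left(3 + D\right) = 0$)
$V{\left(T \right)} = \frac{1}{T}$ ($V{\left(T \right)} = 1 \frac{1}{T} = \frac{1}{T}$)
$\frac{x{\left(k{\left(-2,2 \right)},87 \right)}}{V{\left(46 \right)}} = \frac{0}{\frac{1}{46}} = 0 \frac{1}{\frac{1}{46}} = 0 \cdot 46 = 0$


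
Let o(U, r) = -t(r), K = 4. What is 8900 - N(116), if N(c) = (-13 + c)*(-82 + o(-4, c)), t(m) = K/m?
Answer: 503137/29 ≈ 17350.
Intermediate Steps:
t(m) = 4/m
o(U, r) = -4/r
N(c) = (-82 - 4/c)*(-13 + c) (N(c) = (-13 + c)*(-82 - 4/c) = (-82 - 4/c)*(-13 + c))
8900 - N(116) = 8900 - (1062 - 82*116 + 52/116) = 8900 - (1062 - 9512 + 52*(1/116)) = 8900 - (1062 - 9512 + 13/29) = 8900 - 1*(-245037/29) = 8900 + 245037/29 = 503137/29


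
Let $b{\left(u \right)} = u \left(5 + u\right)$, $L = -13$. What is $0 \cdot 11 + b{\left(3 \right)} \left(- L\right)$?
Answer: $312$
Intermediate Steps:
$0 \cdot 11 + b{\left(3 \right)} \left(- L\right) = 0 \cdot 11 + 3 \left(5 + 3\right) \left(\left(-1\right) \left(-13\right)\right) = 0 + 3 \cdot 8 \cdot 13 = 0 + 24 \cdot 13 = 0 + 312 = 312$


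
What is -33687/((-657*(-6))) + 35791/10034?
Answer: -5470201/1098723 ≈ -4.9787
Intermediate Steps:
-33687/((-657*(-6))) + 35791/10034 = -33687/3942 + 35791*(1/10034) = -33687*1/3942 + 35791/10034 = -3743/438 + 35791/10034 = -5470201/1098723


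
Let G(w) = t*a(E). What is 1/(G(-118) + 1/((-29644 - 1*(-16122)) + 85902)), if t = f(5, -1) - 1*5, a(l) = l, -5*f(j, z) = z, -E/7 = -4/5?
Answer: -361900/9727867 ≈ -0.037202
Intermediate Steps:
E = 28/5 (E = -(-28)/5 = -7*(-⅘) = 28/5 ≈ 5.6000)
f(j, z) = -z/5
t = -24/5 (t = -⅕*(-1) - 1*5 = ⅕ - 5 = -24/5 ≈ -4.8000)
G(w) = -672/25 (G(w) = -24/5*28/5 = -672/25)
1/(G(-118) + 1/((-29644 - 1*(-16122)) + 85902)) = 1/(-672/25 + 1/((-29644 - 1*(-16122)) + 85902)) = 1/(-672/25 + 1/((-29644 + 16122) + 85902)) = 1/(-672/25 + 1/(-13522 + 85902)) = 1/(-672/25 + 1/72380) = 1/(-9727867/361900) = -361900/9727867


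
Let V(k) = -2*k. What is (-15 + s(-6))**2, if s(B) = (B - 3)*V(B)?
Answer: 15129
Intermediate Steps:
s(B) = -2*B*(-3 + B) (s(B) = (B - 3)*(-2*B) = (-3 + B)*(-2*B) = -2*B*(-3 + B))
(-15 + s(-6))**2 = (-15 + 2*(-6)*(3 - 1*(-6)))**2 = (-15 + 2*(-6)*(3 + 6))**2 = (-15 + 2*(-6)*9)**2 = (-15 - 108)**2 = (-123)**2 = 15129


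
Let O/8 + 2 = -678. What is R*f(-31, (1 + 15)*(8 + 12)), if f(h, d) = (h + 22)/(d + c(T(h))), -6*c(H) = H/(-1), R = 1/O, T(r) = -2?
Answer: 27/5216960 ≈ 5.1754e-6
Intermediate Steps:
O = -5440 (O = -16 + 8*(-678) = -16 - 5424 = -5440)
R = -1/5440 (R = 1/(-5440) = -1/5440 ≈ -0.00018382)
c(H) = H/6 (c(H) = -H/(6*(-1)) = -H*(-1)/6 = -(-1)*H/6 = H/6)
f(h, d) = (22 + h)/(-⅓ + d) (f(h, d) = (h + 22)/(d + (⅙)*(-2)) = (22 + h)/(d - ⅓) = (22 + h)/(-⅓ + d))
R*f(-31, (1 + 15)*(8 + 12)) = -3*(22 - 31)/(5440*(-1 + 3*((1 + 15)*(8 + 12)))) = -3*(-9)/(5440*(-1 + 3*(16*20))) = -3*(-9)/(5440*(-1 + 3*320)) = -3*(-9)/(5440*(-1 + 960)) = -3*(-9)/(5440*959) = -1/5440*(-27/959) = 27/5216960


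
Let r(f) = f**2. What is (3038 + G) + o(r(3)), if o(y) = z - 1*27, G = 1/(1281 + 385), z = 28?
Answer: 5062975/1666 ≈ 3039.0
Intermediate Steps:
G = 1/1666 ≈ 0.00060024
o(y) = 1 (o(y) = 28 - 1*27 = 28 - 27 = 1)
(3038 + G) + o(r(3)) = (3038 + 1/1666) + 1 = 5061309/1666 + 1 = 5062975/1666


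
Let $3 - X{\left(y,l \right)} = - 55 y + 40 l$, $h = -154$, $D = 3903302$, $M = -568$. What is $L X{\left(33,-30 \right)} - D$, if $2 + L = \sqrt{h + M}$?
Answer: $-3909338 + 57342 i \sqrt{2} \approx -3.9093 \cdot 10^{6} + 81094.0 i$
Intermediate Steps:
$X{\left(y,l \right)} = 3 - 40 l + 55 y$ ($X{\left(y,l \right)} = 3 - \left(- 55 y + 40 l\right) = 3 - 40 l + 55 y$)
$L = -2 + 19 i \sqrt{2}$ ($L = -2 + \sqrt{-154 - 568} = -2 + \sqrt{-722} = -2 + 19 i \sqrt{2} \approx -2.0 + 26.87 i$)
$L X{\left(33,-30 \right)} - D = \left(-2 + 19 i \sqrt{2}\right) \left(3 - -1200 + 55 \cdot 33\right) - 3903302 = \left(-2 + 19 i \sqrt{2}\right) \left(3 + 1200 + 1815\right) - 3903302 = \left(-2 + 19 i \sqrt{2}\right) 3018 - 3903302 = \left(-6036 + 57342 i \sqrt{2}\right) - 3903302 = -3909338 + 57342 i \sqrt{2}$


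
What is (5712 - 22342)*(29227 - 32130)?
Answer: 48276890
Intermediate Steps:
(5712 - 22342)*(29227 - 32130) = -16630*(-2903) = 48276890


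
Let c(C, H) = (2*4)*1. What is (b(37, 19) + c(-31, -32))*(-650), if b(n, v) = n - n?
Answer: -5200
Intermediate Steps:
b(n, v) = 0
c(C, H) = 8 (c(C, H) = 8*1 = 8)
(b(37, 19) + c(-31, -32))*(-650) = (0 + 8)*(-650) = 8*(-650) = -5200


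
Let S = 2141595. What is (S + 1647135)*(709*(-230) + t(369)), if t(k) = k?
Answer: -616430159730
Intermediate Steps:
(S + 1647135)*(709*(-230) + t(369)) = (2141595 + 1647135)*(709*(-230) + 369) = 3788730*(-163070 + 369) = 3788730*(-162701) = -616430159730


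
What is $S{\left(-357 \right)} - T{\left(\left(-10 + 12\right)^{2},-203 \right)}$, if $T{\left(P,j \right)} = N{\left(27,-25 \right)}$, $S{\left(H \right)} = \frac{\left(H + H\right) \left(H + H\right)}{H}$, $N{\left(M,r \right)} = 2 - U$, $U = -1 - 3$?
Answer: $-1434$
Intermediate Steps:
$U = -4$
$N{\left(M,r \right)} = 6$ ($N{\left(M,r \right)} = 2 - -4 = 2 + 4 = 6$)
$S{\left(H \right)} = 4 H$ ($S{\left(H \right)} = \frac{2 H 2 H}{H} = \frac{4 H^{2}}{H} = 4 H$)
$T{\left(P,j \right)} = 6$
$S{\left(-357 \right)} - T{\left(\left(-10 + 12\right)^{2},-203 \right)} = 4 \left(-357\right) - 6 = -1428 - 6 = -1434$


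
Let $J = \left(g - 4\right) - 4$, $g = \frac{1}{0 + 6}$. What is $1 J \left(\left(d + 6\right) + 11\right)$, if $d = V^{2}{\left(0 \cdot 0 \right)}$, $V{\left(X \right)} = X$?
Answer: $- \frac{799}{6} \approx -133.17$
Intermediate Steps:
$g = \frac{1}{6} \approx 0.16667$
$d = 0$ ($d = \left(0 \cdot 0\right)^{2} = 0^{2} = 0$)
$J = - \frac{47}{6}$ ($J = \left(\frac{1}{6} - 4\right) - 4 = - \frac{23}{6} - 4 = - \frac{47}{6} \approx -7.8333$)
$1 J \left(\left(d + 6\right) + 11\right) = 1 \left(- \frac{47}{6}\right) \left(\left(0 + 6\right) + 11\right) = - \frac{47 \left(6 + 11\right)}{6} = \left(- \frac{47}{6}\right) 17 = - \frac{799}{6}$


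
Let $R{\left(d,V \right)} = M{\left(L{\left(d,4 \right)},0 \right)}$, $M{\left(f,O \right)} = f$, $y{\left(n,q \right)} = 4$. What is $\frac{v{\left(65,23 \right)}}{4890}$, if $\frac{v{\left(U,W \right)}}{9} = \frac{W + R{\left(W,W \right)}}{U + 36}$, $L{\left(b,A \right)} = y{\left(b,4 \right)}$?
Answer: $\frac{81}{164630} \approx 0.00049201$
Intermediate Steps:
$L{\left(b,A \right)} = 4$
$R{\left(d,V \right)} = 4$
$v{\left(U,W \right)} = \frac{9 \left(4 + W\right)}{36 + U}$ ($v{\left(U,W \right)} = 9 \frac{W + 4}{U + 36} = 9 \frac{4 + W}{36 + U} = \frac{9 \left(4 + W\right)}{36 + U}$)
$\frac{v{\left(65,23 \right)}}{4890} = \frac{9 \frac{1}{36 + 65} \left(4 + 23\right)}{4890} = 9 \cdot \frac{1}{101} \cdot 27 \cdot \frac{1}{4890} = \frac{243}{101} \cdot \frac{1}{4890} = \frac{81}{164630}$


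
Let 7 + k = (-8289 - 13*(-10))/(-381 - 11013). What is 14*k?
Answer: -501193/5697 ≈ -87.975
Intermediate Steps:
k = -71599/11394 (k = -7 + (-8289 - 13*(-10))/(-381 - 11013) = -7 + (-8289 + 130)/(-11394) = -7 - 8159*(-1/11394) = -7 + 8159/11394 = -71599/11394 ≈ -6.2839)
14*k = 14*(-71599/11394) = -501193/5697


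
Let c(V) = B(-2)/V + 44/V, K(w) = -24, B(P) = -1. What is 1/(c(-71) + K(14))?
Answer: -71/1747 ≈ -0.040641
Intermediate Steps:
c(V) = 43/V (c(V) = -1/V + 44/V = 43/V)
1/(c(-71) + K(14)) = 1/(43/(-71) - 24) = 1/(43*(-1/71) - 24) = 1/(-43/71 - 24) = 1/(-1747/71) = -71/1747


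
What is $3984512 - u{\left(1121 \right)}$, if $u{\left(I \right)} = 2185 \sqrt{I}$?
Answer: $3984512 - 2185 \sqrt{1121} \approx 3.9114 \cdot 10^{6}$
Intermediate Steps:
$3984512 - u{\left(1121 \right)} = 3984512 - 2185 \sqrt{1121}$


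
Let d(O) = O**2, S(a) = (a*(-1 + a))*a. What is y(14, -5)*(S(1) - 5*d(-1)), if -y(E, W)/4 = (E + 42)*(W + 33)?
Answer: 31360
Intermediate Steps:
y(E, W) = -4*(33 + W)*(42 + E) (y(E, W) = -4*(E + 42)*(W + 33) = -4*(42 + E)*(33 + W) = -4*(33 + W)*(42 + E))
S(a) = a**2*(-1 + a)
y(14, -5)*(S(1) - 5*d(-1)) = (-5544 - 168*(-5) - 132*14 - 4*14*(-5))*(1**2*(-1 + 1) - 5*(-1)**2) = (-5544 + 840 - 1848 + 280)*(1*0 - 5*1) = -6272*(0 - 5) = -6272*(-5) = 31360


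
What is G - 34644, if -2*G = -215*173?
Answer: -32093/2 ≈ -16047.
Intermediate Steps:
G = 37195/2 (G = -(-215)*173/2 = -½*(-37195) = 37195/2 ≈ 18598.)
G - 34644 = 37195/2 - 34644 = -32093/2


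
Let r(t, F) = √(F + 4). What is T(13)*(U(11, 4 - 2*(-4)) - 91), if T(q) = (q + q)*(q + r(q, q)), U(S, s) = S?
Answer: -27040 - 2080*√17 ≈ -35616.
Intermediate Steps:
r(t, F) = √(4 + F)
T(q) = 2*q*(q + √(4 + q)) (T(q) = (q + q)*(q + √(4 + q)) = (2*q)*(q + √(4 + q)) = 2*q*(q + √(4 + q)))
T(13)*(U(11, 4 - 2*(-4)) - 91) = (2*13*(13 + √(4 + 13)))*(11 - 91) = (2*13*(13 + √17))*(-80) = (338 + 26*√17)*(-80) = -27040 - 2080*√17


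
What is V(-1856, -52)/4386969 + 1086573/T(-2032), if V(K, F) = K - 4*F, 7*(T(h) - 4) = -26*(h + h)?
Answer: 33367160290243/463667527548 ≈ 71.964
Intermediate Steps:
T(h) = 4 - 52*h/7 (T(h) = 4 + (-26*(h + h))/7 = 4 + (-52*h)/7 = 4 - 52*h/7)
V(-1856, -52)/4386969 + 1086573/T(-2032) = (-1856 - 4*(-52))/4386969 + 1086573/(4 - 52/7*(-2032)) = (-1856 + 208)*(1/4386969) + 1086573/(4 + 105664/7) = -1648*1/4386969 + 1086573/(105692/7) = -1648/4386969 + 1086573*(7/105692) = -1648/4386969 + 7606011/105692 = 33367160290243/463667527548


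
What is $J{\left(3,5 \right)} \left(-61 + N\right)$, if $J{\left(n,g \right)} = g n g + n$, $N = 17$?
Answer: $-3432$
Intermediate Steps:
$J{\left(n,g \right)} = n + n g^{2}$ ($J{\left(n,g \right)} = n g^{2} + n = n + n g^{2}$)
$J{\left(3,5 \right)} \left(-61 + N\right) = 3 \left(1 + 5^{2}\right) \left(-61 + 17\right) = 3 \left(1 + 25\right) \left(-44\right) = 3 \cdot 26 \left(-44\right) = 78 \left(-44\right) = -3432$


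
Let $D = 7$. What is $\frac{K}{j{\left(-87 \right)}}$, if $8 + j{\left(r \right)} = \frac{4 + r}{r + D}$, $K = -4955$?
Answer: $\frac{396400}{557} \approx 711.67$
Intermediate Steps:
$j{\left(r \right)} = -8 + \frac{4 + r}{7 + r}$ ($j{\left(r \right)} = -8 + \frac{4 + r}{r + 7} = -8 + \frac{4 + r}{7 + r}$)
$\frac{K}{j{\left(-87 \right)}} = - \frac{4955}{\frac{1}{7 - 87} \left(-52 - -609\right)} = - \frac{4955}{\frac{1}{-80} \left(-52 + 609\right)} = - \frac{4955}{\left(- \frac{1}{80}\right) 557} = - \frac{4955}{- \frac{557}{80}} = \left(-4955\right) \left(- \frac{80}{557}\right) = \frac{396400}{557}$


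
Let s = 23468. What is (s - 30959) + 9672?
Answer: 2181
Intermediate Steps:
(s - 30959) + 9672 = (23468 - 30959) + 9672 = -7491 + 9672 = 2181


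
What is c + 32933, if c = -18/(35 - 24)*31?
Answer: 361705/11 ≈ 32882.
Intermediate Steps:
c = -558/11 (c = -18/11*31 = -558/11 ≈ -50.727)
c + 32933 = -558/11 + 32933 = 361705/11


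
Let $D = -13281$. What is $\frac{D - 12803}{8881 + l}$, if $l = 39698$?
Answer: $- \frac{26084}{48579} \approx -0.53694$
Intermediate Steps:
$\frac{D - 12803}{8881 + l} = \frac{-13281 - 12803}{8881 + 39698} = - \frac{26084}{48579}$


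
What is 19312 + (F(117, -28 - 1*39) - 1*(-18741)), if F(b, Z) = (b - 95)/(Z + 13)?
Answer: 1027420/27 ≈ 38053.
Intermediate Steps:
F(b, Z) = (-95 + b)/(13 + Z)
19312 + (F(117, -28 - 1*39) - 1*(-18741)) = 19312 + ((-95 + 117)/(13 + (-28 - 1*39)) - 1*(-18741)) = 19312 + (22/(13 + (-28 - 39)) + 18741) = 19312 + (22/(13 - 67) + 18741) = 19312 + (22/(-54) + 18741) = 19312 + (-1/54*22 + 18741) = 19312 + (-11/27 + 18741) = 19312 + 505996/27 = 1027420/27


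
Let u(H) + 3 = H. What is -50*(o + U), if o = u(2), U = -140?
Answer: 7050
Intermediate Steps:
u(H) = -3 + H
o = -1 (o = -3 + 2 = -1)
-50*(o + U) = -50*(-1 - 140) = -50*(-141) = 7050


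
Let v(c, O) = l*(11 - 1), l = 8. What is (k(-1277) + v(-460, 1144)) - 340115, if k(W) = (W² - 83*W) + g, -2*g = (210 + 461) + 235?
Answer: 1396232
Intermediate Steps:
g = -453 (g = -((210 + 461) + 235)/2 = -(671 + 235)/2 = -½*906 = -453)
v(c, O) = 80 (v(c, O) = 8*(11 - 1) = 8*10 = 80)
k(W) = -453 + W² - 83*W (k(W) = (W² - 83*W) - 453 = -453 + W² - 83*W)
(k(-1277) + v(-460, 1144)) - 340115 = ((-453 + (-1277)² - 83*(-1277)) + 80) - 340115 = ((-453 + 1630729 + 105991) + 80) - 340115 = (1736267 + 80) - 340115 = 1736347 - 340115 = 1396232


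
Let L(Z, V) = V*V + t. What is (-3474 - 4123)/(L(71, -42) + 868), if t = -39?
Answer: -7597/2593 ≈ -2.9298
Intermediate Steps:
L(Z, V) = -39 + V² (L(Z, V) = V*V - 39 = V² - 39 = -39 + V²)
(-3474 - 4123)/(L(71, -42) + 868) = (-3474 - 4123)/((-39 + (-42)²) + 868) = -7597/((-39 + 1764) + 868) = -7597/(1725 + 868) = -7597/2593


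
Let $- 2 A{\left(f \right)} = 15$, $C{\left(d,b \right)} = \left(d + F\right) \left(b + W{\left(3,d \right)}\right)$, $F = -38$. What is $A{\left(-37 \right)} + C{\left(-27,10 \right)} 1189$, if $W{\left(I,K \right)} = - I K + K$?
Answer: $- \frac{9892495}{2} \approx -4.9462 \cdot 10^{6}$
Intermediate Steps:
$W{\left(I,K \right)} = K - I K$ ($W{\left(I,K \right)} = - I K + K = K - I K$)
$C{\left(d,b \right)} = \left(-38 + d\right) \left(b - 2 d\right)$ ($C{\left(d,b \right)} = \left(d - 38\right) \left(b + d \left(1 - 3\right)\right) = \left(-38 + d\right) \left(b + d \left(1 - 3\right)\right) = \left(-38 + d\right) \left(b + d \left(-2\right)\right) = \left(-38 + d\right) \left(b - 2 d\right)$)
$A{\left(f \right)} = - \frac{15}{2}$ ($A{\left(f \right)} = \left(- \frac{1}{2}\right) 15 = - \frac{15}{2}$)
$A{\left(-37 \right)} + C{\left(-27,10 \right)} 1189 = - \frac{15}{2} + \left(\left(-38\right) 10 - 2 \left(-27\right)^{2} + 76 \left(-27\right) + 10 \left(-27\right)\right) 1189 = - \frac{15}{2} + \left(-380 - 1458 - 2052 - 270\right) 1189 = - \frac{15}{2} - 4946240 = - \frac{9892495}{2}$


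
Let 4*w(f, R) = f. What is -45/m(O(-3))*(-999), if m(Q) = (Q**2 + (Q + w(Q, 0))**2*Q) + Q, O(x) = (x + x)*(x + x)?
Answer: 4995/8248 ≈ 0.60560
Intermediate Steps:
w(f, R) = f/4
O(x) = 4*x**2 (O(x) = (2*x)*(2*x) = 4*x**2)
m(Q) = Q + Q**2 + 25*Q**3/16 (m(Q) = (Q**2 + (Q + Q/4)**2*Q) + Q = (Q**2 + (5*Q/4)**2*Q) + Q = (Q**2 + (25*Q**2/16)*Q) + Q = (Q**2 + 25*Q**3/16) + Q = Q + Q**2 + 25*Q**3/16)
-45/m(O(-3))*(-999) = -45*1/(36*(1 + 4*(-3)**2 + 25*(4*(-3)**2)**2/16))*(-999) = -45*1/(36*(1 + 4*9 + 25*(4*9)**2/16))*(-999) = -45*1/(36*(1 + 36 + (25/16)*36**2))*(-999) = -45*1/(36*(1 + 36 + (25/16)*1296))*(-999) = -45*1/(36*(1 + 36 + 2025))*(-999) = -45/(36*2062)*(-999) = -45/74232*(-999) = -45*1/74232*(-999) = -5/8248*(-999) = 4995/8248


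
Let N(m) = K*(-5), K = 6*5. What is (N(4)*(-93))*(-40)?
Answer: -558000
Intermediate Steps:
K = 30
N(m) = -150 (N(m) = 30*(-5) = -150)
(N(4)*(-93))*(-40) = -150*(-93)*(-40) = 13950*(-40) = -558000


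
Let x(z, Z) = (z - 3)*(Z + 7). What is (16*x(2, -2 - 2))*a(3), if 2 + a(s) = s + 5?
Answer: -288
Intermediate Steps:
x(z, Z) = (-3 + z)*(7 + Z)
a(s) = 3 + s (a(s) = -2 + (s + 5) = -2 + (5 + s) = 3 + s)
(16*x(2, -2 - 2))*a(3) = (16*(-21 - 3*(-2 - 2) + 7*2 + (-2 - 2)*2))*(3 + 3) = (16*(-21 - 3*(-4) + 14 - 4*2))*6 = (16*(-21 + 12 + 14 - 8))*6 = (16*(-3))*6 = -48*6 = -288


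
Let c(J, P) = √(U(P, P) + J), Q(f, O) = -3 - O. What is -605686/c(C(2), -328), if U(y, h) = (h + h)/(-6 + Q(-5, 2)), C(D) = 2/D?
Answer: -605686*√7337/667 ≈ -77782.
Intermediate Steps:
U(y, h) = -2*h/11 (U(y, h) = (h + h)/(-6 + (-3 - 1*2)) = (2*h)/(-6 + (-3 - 2)) = (2*h)/(-6 - 5) = (2*h)/(-11) = (2*h)*(-1/11) = -2*h/11)
c(J, P) = √(J - 2*P/11) (c(J, P) = √(-2*P/11 + J) = √(J - 2*P/11))
-605686/c(C(2), -328) = -605686*11/√(-22*(-328) + 121*(2/2)) = -605686*11/√(7216 + 121*(2*(½))) = -605686*11/√(7216 + 121*1) = -605686*11/√(7216 + 121) = -605686*√7337/667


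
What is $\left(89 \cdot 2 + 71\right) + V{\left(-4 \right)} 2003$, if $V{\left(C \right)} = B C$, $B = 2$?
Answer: $-15775$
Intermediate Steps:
$V{\left(C \right)} = 2 C$
$\left(89 \cdot 2 + 71\right) + V{\left(-4 \right)} 2003 = \left(89 \cdot 2 + 71\right) + 2 \left(-4\right) 2003 = \left(178 + 71\right) - 16024 = 249 - 16024 = -15775$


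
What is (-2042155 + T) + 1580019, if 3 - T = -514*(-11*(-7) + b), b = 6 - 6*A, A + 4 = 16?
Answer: -456479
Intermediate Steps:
A = 12 (A = -4 + 16 = 12)
b = -66 (b = 6 - 6*12 = 6 - 72 = -66)
T = 5657 (T = 3 - (-514)*(-11*(-7) - 66) = 3 - (-514)*(77 - 66) = 3 - (-514)*11 = 3 - 1*(-5654) = 3 + 5654 = 5657)
(-2042155 + T) + 1580019 = (-2042155 + 5657) + 1580019 = -2036498 + 1580019 = -456479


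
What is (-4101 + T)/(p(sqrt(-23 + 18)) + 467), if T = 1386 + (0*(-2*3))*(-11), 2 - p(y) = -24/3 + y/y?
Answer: -2715/476 ≈ -5.7038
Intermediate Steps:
p(y) = 9 (p(y) = 2 - (-24/3 + y/y) = 2 - (-24*1/3 + 1) = 2 - (-8 + 1) = 2 - 1*(-7) = 2 + 7 = 9)
T = 1386 (T = 1386 + (0*(-6))*(-11) = 1386 + 0*(-11) = 1386 + 0 = 1386)
(-4101 + T)/(p(sqrt(-23 + 18)) + 467) = (-4101 + 1386)/(9 + 467) = -2715/476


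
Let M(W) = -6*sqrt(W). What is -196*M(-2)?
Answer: 1176*I*sqrt(2) ≈ 1663.1*I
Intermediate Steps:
-196*M(-2) = -(-1176)*sqrt(-2) = -(-1176)*I*sqrt(2) = 1176*I*sqrt(2)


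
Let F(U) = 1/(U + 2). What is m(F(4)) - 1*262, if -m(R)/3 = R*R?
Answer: -3145/12 ≈ -262.08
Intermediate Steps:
F(U) = 1/(2 + U)
m(R) = -3*R² (m(R) = -3*R*R = -3*R²)
m(F(4)) - 1*262 = -3/(2 + 4)² - 1*262 = -3*(1/6)² - 262 = -3*(⅙)² - 262 = -3*1/36 - 262 = -1/12 - 262 = -3145/12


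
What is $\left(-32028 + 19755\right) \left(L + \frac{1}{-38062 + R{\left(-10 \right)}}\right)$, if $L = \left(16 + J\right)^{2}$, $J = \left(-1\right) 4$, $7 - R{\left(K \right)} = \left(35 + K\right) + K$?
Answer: $- \frac{22427185189}{12690} \approx -1.7673 \cdot 10^{6}$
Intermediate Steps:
$R{\left(K \right)} = -28 - 2 K$ ($R{\left(K \right)} = 7 - \left(\left(35 + K\right) + K\right) = 7 - \left(35 + 2 K\right) = -28 - 2 K$)
$J = -4$
$L = 144$ ($L = \left(16 - 4\right)^{2} = 12^{2} = 144$)
$\left(-32028 + 19755\right) \left(L + \frac{1}{-38062 + R{\left(-10 \right)}}\right) = \left(-32028 + 19755\right) \left(144 + \frac{1}{-38062 - 8}\right) = - 12273 \left(144 + \frac{1}{-38062 + \left(-28 + 20\right)}\right) = - 12273 \left(144 + \frac{1}{-38062 - 8}\right) = - 12273 \left(144 + \frac{1}{-38070}\right) = - 12273 \left(144 - \frac{1}{38070}\right) = \left(-12273\right) \frac{5482079}{38070} = - \frac{22427185189}{12690}$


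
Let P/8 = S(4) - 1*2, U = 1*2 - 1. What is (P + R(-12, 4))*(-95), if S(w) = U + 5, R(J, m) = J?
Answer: -1900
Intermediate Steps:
U = 1 (U = 2 - 1 = 1)
S(w) = 6 (S(w) = 1 + 5 = 6)
P = 32 (P = 8*(6 - 1*2) = 8*(6 - 2) = 8*4 = 32)
(P + R(-12, 4))*(-95) = (32 - 12)*(-95) = 20*(-95) = -1900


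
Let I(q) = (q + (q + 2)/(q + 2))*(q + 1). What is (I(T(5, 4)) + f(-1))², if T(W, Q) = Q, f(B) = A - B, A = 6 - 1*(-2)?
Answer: 1156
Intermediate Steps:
A = 8 (A = 6 + 2 = 8)
f(B) = 8 - B
I(q) = (1 + q)² (I(q) = (q + (2 + q)/(2 + q))*(1 + q) = (q + 1)*(1 + q) = (1 + q)*(1 + q) = (1 + q)²)
(I(T(5, 4)) + f(-1))² = ((1 + 4² + 2*4) + (8 - 1*(-1)))² = ((1 + 16 + 8) + (8 + 1))² = (25 + 9)² = 34² = 1156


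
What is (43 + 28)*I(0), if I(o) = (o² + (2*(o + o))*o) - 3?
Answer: -213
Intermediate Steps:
I(o) = -3 + 5*o² (I(o) = (o² + (2*(2*o))*o) - 3 = (o² + (4*o)*o) - 3 = (o² + 4*o²) - 3 = 5*o² - 3 = -3 + 5*o²)
(43 + 28)*I(0) = (43 + 28)*(-3 + 5*0²) = 71*(-3 + 5*0) = 71*(-3 + 0) = 71*(-3) = -213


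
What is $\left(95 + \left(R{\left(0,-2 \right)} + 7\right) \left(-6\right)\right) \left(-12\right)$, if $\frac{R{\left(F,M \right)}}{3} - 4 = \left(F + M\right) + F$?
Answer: $-204$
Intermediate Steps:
$R{\left(F,M \right)} = 12 + 3 M + 6 F$ ($R{\left(F,M \right)} = 12 + 3 \left(\left(F + M\right) + F\right) = 12 + 3 \left(M + 2 F\right) = 12 + \left(3 M + 6 F\right) = 12 + 3 M + 6 F$)
$\left(95 + \left(R{\left(0,-2 \right)} + 7\right) \left(-6\right)\right) \left(-12\right) = \left(95 + \left(\left(12 + 3 \left(-2\right) + 6 \cdot 0\right) + 7\right) \left(-6\right)\right) \left(-12\right) = \left(95 + \left(\left(12 - 6 + 0\right) + 7\right) \left(-6\right)\right) \left(-12\right) = \left(95 + \left(6 + 7\right) \left(-6\right)\right) \left(-12\right) = \left(95 + 13 \left(-6\right)\right) \left(-12\right) = \left(95 - 78\right) \left(-12\right) = 17 \left(-12\right) = -204$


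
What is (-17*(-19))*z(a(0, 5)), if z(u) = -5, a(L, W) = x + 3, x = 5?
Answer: -1615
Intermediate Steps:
a(L, W) = 8 (a(L, W) = 5 + 3 = 8)
(-17*(-19))*z(a(0, 5)) = -17*(-19)*(-5) = 323*(-5) = -1615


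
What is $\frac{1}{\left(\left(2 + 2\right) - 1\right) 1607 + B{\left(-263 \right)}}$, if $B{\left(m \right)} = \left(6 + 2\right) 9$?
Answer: $\frac{1}{4893} \approx 0.00020437$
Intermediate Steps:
$B{\left(m \right)} = 72$ ($B{\left(m \right)} = 8 \cdot 9 = 72$)
$\frac{1}{\left(\left(2 + 2\right) - 1\right) 1607 + B{\left(-263 \right)}} = \frac{1}{\left(\left(2 + 2\right) - 1\right) 1607 + 72} = \frac{1}{\left(4 - 1\right) 1607 + 72} = \frac{1}{3 \cdot 1607 + 72} = \frac{1}{4821 + 72} = \frac{1}{4893}$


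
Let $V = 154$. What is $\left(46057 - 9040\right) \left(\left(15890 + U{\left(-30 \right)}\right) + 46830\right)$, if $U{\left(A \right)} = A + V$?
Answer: $2326296348$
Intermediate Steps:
$U{\left(A \right)} = 154 + A$ ($U{\left(A \right)} = A + 154 = 154 + A$)
$\left(46057 - 9040\right) \left(\left(15890 + U{\left(-30 \right)}\right) + 46830\right) = \left(46057 - 9040\right) \left(\left(15890 + \left(154 - 30\right)\right) + 46830\right) = 37017 \left(\left(15890 + 124\right) + 46830\right) = 37017 \left(16014 + 46830\right) = 37017 \cdot 62844 = 2326296348$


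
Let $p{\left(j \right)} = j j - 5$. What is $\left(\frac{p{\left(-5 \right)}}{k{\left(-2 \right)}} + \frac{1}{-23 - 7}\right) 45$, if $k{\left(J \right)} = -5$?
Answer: $- \frac{363}{2} \approx -181.5$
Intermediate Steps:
$p{\left(j \right)} = -5 + j^{2}$ ($p{\left(j \right)} = j^{2} - 5 = -5 + j^{2}$)
$\left(\frac{p{\left(-5 \right)}}{k{\left(-2 \right)}} + \frac{1}{-23 - 7}\right) 45 = \left(\frac{-5 + \left(-5\right)^{2}}{-5} + \frac{1}{-23 - 7}\right) 45 = \left(\left(-5 + 25\right) \left(- \frac{1}{5}\right) + \frac{1}{-30}\right) 45 = \left(20 \left(- \frac{1}{5}\right) - \frac{1}{30}\right) 45 = \left(-4 - \frac{1}{30}\right) 45 = \left(- \frac{121}{30}\right) 45 = - \frac{363}{2}$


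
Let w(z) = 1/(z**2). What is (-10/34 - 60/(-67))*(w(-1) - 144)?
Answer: -97955/1139 ≈ -86.001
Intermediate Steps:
w(z) = z**(-2)
(-10/34 - 60/(-67))*(w(-1) - 144) = (-10/34 - 60/(-67))*((-1)**(-2) - 144) = (-10*1/34 - 60*(-1/67))*(1 - 144) = (-5/17 + 60/67)*(-143) = (685/1139)*(-143) = -97955/1139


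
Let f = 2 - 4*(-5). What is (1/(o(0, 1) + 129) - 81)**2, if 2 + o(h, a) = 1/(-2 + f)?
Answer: 42354051601/6456681 ≈ 6559.7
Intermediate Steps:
f = 22 (f = 2 + 20 = 22)
o(h, a) = -39/20 (o(h, a) = -2 + 1/(-2 + 22) = -2 + 1/20 = -39/20)
(1/(o(0, 1) + 129) - 81)**2 = (1/(-39/20 + 129) - 81)**2 = (1/(2541/20) - 81)**2 = (20/2541 - 81)**2 = (-205801/2541)**2 = 42354051601/6456681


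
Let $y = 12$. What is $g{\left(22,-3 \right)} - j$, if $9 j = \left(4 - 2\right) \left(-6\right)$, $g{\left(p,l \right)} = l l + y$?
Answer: $\frac{67}{3} \approx 22.333$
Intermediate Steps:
$g{\left(p,l \right)} = 12 + l^{2}$ ($g{\left(p,l \right)} = l l + 12 = l^{2} + 12 = 12 + l^{2}$)
$j = - \frac{4}{3}$ ($j = \frac{\left(4 - 2\right) \left(-6\right)}{9} = \frac{2 \left(-6\right)}{9} = \frac{1}{9} \left(-12\right) = - \frac{4}{3} \approx -1.3333$)
$g{\left(22,-3 \right)} - j = \left(12 + \left(-3\right)^{2}\right) - - \frac{4}{3} = \left(12 + 9\right) + \frac{4}{3} = 21 + \frac{4}{3} = \frac{67}{3}$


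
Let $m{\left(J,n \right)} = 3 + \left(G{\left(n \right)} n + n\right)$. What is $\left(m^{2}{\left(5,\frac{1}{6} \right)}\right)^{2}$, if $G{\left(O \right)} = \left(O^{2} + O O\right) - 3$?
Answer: $\frac{6975757441}{136048896} \approx 51.274$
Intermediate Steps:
$G{\left(O \right)} = -3 + 2 O^{2}$ ($G{\left(O \right)} = \left(O^{2} + O^{2}\right) - 3 = 2 O^{2} - 3 = -3 + 2 O^{2}$)
$m{\left(J,n \right)} = 3 + n + n \left(-3 + 2 n^{2}\right)$ ($m{\left(J,n \right)} = 3 + \left(\left(-3 + 2 n^{2}\right) n + n\right) = 3 + \left(n \left(-3 + 2 n^{2}\right) + n\right) = 3 + \left(n + n \left(-3 + 2 n^{2}\right)\right) = 3 + n + n \left(-3 + 2 n^{2}\right)$)
$\left(m^{2}{\left(5,\frac{1}{6} \right)}\right)^{2} = \left(\left(3 - \frac{2}{6} + 2 \left(\frac{1}{6}\right)^{3}\right)^{2}\right)^{2} = \left(\left(3 - \frac{1}{3} + \frac{2}{216}\right)^{2}\right)^{2} = \left(\left(3 - \frac{1}{3} + 2 \cdot \frac{1}{216}\right)^{2}\right)^{2} = \left(\left(3 - \frac{1}{3} + \frac{1}{108}\right)^{2}\right)^{2} = \left(\left(\frac{289}{108}\right)^{2}\right)^{2} = \left(\frac{83521}{11664}\right)^{2} = \frac{6975757441}{136048896}$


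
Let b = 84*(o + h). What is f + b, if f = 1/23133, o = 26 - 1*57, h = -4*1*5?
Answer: -99101771/23133 ≈ -4284.0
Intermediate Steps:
h = -20 (h = -4*5 = -20)
o = -31 (o = 26 - 57 = -31)
f = 1/23133 ≈ 4.3228e-5
b = -4284 (b = 84*(-31 - 20) = 84*(-51) = -4284)
f + b = 1/23133 - 4284 = -99101771/23133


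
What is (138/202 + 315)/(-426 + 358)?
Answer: -7971/1717 ≈ -4.6424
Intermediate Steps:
(138/202 + 315)/(-426 + 358) = (138*(1/202) + 315)/(-68) = (69/101 + 315)*(-1/68) = (31884/101)*(-1/68) = -7971/1717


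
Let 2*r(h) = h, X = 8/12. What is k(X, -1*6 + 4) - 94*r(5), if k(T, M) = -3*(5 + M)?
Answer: -244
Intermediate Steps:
X = 2/3 (X = 8*(1/12) = 2/3 ≈ 0.66667)
r(h) = h/2
k(T, M) = -15 - 3*M
k(X, -1*6 + 4) - 94*r(5) = (-15 - 3*(-1*6 + 4)) - 47*5 = (-15 - 3*(-6 + 4)) - 94*5/2 = (-15 - 3*(-2)) - 235 = (-15 + 6) - 235 = -9 - 235 = -244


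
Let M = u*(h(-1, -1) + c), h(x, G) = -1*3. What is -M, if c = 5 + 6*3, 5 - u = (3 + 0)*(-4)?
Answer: -340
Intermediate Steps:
h(x, G) = -3
u = 17 (u = 5 - (3 + 0)*(-4) = 5 - 3*(-4) = 5 - 1*(-12) = 5 + 12 = 17)
c = 23 (c = 5 + 18 = 23)
M = 340 (M = 17*(-3 + 23) = 17*20 = 340)
-M = -1*340 = -340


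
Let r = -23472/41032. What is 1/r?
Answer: -5129/2934 ≈ -1.7481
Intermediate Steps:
r = -2934/5129 (r = -23472*1/41032 = -2934/5129 ≈ -0.57204)
1/r = 1/(-2934/5129) = -5129/2934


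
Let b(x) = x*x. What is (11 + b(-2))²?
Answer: 225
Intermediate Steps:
b(x) = x²
(11 + b(-2))² = (11 + (-2)²)² = (11 + 4)² = 15² = 225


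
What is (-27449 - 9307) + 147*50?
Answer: -29406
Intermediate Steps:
(-27449 - 9307) + 147*50 = -36756 + 7350 = -29406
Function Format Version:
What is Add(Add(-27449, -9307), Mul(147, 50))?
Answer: -29406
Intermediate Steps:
Add(Add(-27449, -9307), Mul(147, 50)) = Add(-36756, 7350) = -29406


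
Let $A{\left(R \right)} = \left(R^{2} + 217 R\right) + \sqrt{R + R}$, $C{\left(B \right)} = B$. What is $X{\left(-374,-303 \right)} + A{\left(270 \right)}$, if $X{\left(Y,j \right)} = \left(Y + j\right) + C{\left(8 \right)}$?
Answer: $130821 + 6 \sqrt{15} \approx 1.3084 \cdot 10^{5}$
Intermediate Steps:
$X{\left(Y,j \right)} = 8 + Y + j$ ($X{\left(Y,j \right)} = \left(Y + j\right) + 8 = 8 + Y + j$)
$A{\left(R \right)} = R^{2} + 217 R + \sqrt{2} \sqrt{R}$ ($A{\left(R \right)} = \left(R^{2} + 217 R\right) + \sqrt{2 R} = \left(R^{2} + 217 R\right) + \sqrt{2} \sqrt{R} = R^{2} + 217 R + \sqrt{2} \sqrt{R}$)
$X{\left(-374,-303 \right)} + A{\left(270 \right)} = \left(8 - 374 - 303\right) + \left(270^{2} + 217 \cdot 270 + \sqrt{2} \sqrt{270}\right) = -669 + \left(72900 + 58590 + \sqrt{2} \cdot 3 \sqrt{30}\right) = -669 + \left(72900 + 58590 + 6 \sqrt{15}\right) = -669 + \left(131490 + 6 \sqrt{15}\right) = 130821 + 6 \sqrt{15}$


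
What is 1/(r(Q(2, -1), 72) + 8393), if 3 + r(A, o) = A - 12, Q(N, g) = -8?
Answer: 1/8370 ≈ 0.00011947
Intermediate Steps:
r(A, o) = -15 + A (r(A, o) = -3 + (A - 12) = -3 + (-12 + A) = -15 + A)
1/(r(Q(2, -1), 72) + 8393) = 1/((-15 - 8) + 8393) = 1/(-23 + 8393) = 1/8370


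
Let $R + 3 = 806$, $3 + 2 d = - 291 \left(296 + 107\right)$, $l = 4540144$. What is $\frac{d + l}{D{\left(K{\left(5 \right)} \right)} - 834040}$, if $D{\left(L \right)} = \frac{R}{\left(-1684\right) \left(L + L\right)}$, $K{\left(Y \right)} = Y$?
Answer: $- \frac{4439327120}{826190259} \approx -5.3733$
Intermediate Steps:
$d = -58638$ ($d = - \frac{3}{2} + \frac{\left(-291\right) \left(296 + 107\right)}{2} = - \frac{3}{2} + \frac{\left(-291\right) 403}{2} = - \frac{3}{2} + \frac{1}{2} \left(-117273\right) = - \frac{3}{2} - \frac{117273}{2} = -58638$)
$R = 803$ ($R = -3 + 806 = 803$)
$D{\left(L \right)} = - \frac{803}{3368 L}$ ($D{\left(L \right)} = \frac{803}{\left(-1684\right) \left(L + L\right)} = \frac{803}{\left(-1684\right) 2 L} = \frac{803}{\left(-3368\right) L} = 803 \left(- \frac{1}{3368 L}\right) = - \frac{803}{3368 L}$)
$\frac{d + l}{D{\left(K{\left(5 \right)} \right)} - 834040} = \frac{-58638 + 4540144}{- \frac{803}{3368 \cdot 5} - 834040} = \frac{4481506}{\left(- \frac{803}{3368}\right) \frac{1}{5} - 834040} = \frac{4481506}{- \frac{803}{16840} - 834040} = \frac{4481506}{- \frac{14045234403}{16840}} = 4481506 \left(- \frac{16840}{14045234403}\right) = - \frac{4439327120}{826190259}$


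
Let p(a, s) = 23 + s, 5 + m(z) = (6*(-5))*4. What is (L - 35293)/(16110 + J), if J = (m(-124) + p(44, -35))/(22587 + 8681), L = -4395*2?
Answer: -1378387244/503727343 ≈ -2.7364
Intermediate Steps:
m(z) = -125 (m(z) = -5 + (6*(-5))*4 = -5 - 30*4 = -5 - 120 = -125)
L = -8790
J = -137/31268 (J = (-125 + (23 - 35))/(22587 + 8681) = (-125 - 12)/31268 = -137*1/31268 = -137/31268 ≈ -0.0043815)
(L - 35293)/(16110 + J) = (-8790 - 35293)/(16110 - 137/31268) = -44083/503727343/31268 = -44083*31268/503727343 = -1378387244/503727343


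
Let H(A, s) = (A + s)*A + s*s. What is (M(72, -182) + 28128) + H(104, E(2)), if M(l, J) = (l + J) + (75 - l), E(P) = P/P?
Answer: 38942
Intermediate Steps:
E(P) = 1
H(A, s) = s**2 + A*(A + s) (H(A, s) = A*(A + s) + s**2 = s**2 + A*(A + s))
M(l, J) = 75 + J (M(l, J) = (J + l) + (75 - l) = 75 + J)
(M(72, -182) + 28128) + H(104, E(2)) = ((75 - 182) + 28128) + (104**2 + 1**2 + 104*1) = (-107 + 28128) + (10816 + 1 + 104) = 28021 + 10921 = 38942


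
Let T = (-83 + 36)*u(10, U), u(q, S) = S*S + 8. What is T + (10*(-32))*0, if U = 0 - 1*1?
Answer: -423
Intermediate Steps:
U = -1 (U = 0 - 1 = -1)
u(q, S) = 8 + S² (u(q, S) = S² + 8 = 8 + S²)
T = -423 (T = (-83 + 36)*(8 + (-1)²) = -47*(8 + 1) = -47*9 = -423)
T + (10*(-32))*0 = -423 + (10*(-32))*0 = -423 - 320*0 = -423 + 0 = -423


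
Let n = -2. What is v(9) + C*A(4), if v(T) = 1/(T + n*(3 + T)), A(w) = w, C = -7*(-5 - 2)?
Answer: 2939/15 ≈ 195.93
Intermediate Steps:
C = 49 (C = -7*(-7) = 49)
v(T) = 1/(-6 - T) (v(T) = 1/(T - 2*(3 + T)) = 1/(T + (-6 - 2*T)) = 1/(-6 - T))
v(9) + C*A(4) = 1/(-6 - 1*9) + 49*4 = 1/(-6 - 9) + 196 = 1/(-15) + 196 = -1/15 + 196 = 2939/15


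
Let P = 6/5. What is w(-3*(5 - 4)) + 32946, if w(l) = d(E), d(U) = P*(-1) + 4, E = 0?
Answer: 164744/5 ≈ 32949.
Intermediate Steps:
P = 6/5 (P = 6*(⅕) = 6/5 ≈ 1.2000)
d(U) = 14/5 (d(U) = (6/5)*(-1) + 4 = -6/5 + 4 = 14/5)
w(l) = 14/5
w(-3*(5 - 4)) + 32946 = 14/5 + 32946 = 164744/5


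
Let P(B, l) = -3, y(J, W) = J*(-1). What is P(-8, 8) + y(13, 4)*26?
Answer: -341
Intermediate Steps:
y(J, W) = -J
P(-8, 8) + y(13, 4)*26 = -3 - 1*13*26 = -3 - 13*26 = -3 - 338 = -341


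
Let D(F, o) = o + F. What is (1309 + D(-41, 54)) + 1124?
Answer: 2446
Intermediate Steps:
D(F, o) = F + o
(1309 + D(-41, 54)) + 1124 = (1309 + (-41 + 54)) + 1124 = (1309 + 13) + 1124 = 1322 + 1124 = 2446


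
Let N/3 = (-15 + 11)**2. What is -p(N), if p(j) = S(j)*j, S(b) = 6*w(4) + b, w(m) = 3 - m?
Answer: -2016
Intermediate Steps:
S(b) = -6 + b (S(b) = 6*(3 - 1*4) + b = 6*(3 - 4) + b = 6*(-1) + b = -6 + b)
N = 48 (N = 3*(-15 + 11)**2 = 3*(-4)**2 = 3*16 = 48)
p(j) = j*(-6 + j) (p(j) = (-6 + j)*j = j*(-6 + j))
-p(N) = -48*(-6 + 48) = -48*42 = -1*2016 = -2016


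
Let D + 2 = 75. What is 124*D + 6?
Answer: 9058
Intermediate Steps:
D = 73 (D = -2 + 75 = 73)
124*D + 6 = 124*73 + 6 = 9052 + 6 = 9058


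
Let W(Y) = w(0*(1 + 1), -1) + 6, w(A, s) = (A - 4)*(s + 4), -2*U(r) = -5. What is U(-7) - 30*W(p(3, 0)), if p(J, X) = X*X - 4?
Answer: 365/2 ≈ 182.50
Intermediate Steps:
U(r) = 5/2 (U(r) = -1/2*(-5) = 5/2)
p(J, X) = -4 + X**2 (p(J, X) = X**2 - 4 = -4 + X**2)
w(A, s) = (-4 + A)*(4 + s)
W(Y) = -6 (W(Y) = (-16 - 4*(-1) + 4*(0*(1 + 1)) + (0*(1 + 1))*(-1)) + 6 = (-16 + 4 + 4*(0*2) + (0*2)*(-1)) + 6 = (-16 + 4 + 4*0 + 0*(-1)) + 6 = (-16 + 4 + 0 + 0) + 6 = -12 + 6 = -6)
U(-7) - 30*W(p(3, 0)) = 5/2 - 30*(-6) = 5/2 + 180 = 365/2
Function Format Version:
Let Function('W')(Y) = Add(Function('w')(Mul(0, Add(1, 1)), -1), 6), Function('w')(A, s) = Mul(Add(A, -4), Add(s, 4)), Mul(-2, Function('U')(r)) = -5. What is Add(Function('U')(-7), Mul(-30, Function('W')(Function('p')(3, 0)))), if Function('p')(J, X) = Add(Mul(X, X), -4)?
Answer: Rational(365, 2) ≈ 182.50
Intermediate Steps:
Function('U')(r) = Rational(5, 2) (Function('U')(r) = Mul(Rational(-1, 2), -5) = Rational(5, 2))
Function('p')(J, X) = Add(-4, Pow(X, 2)) (Function('p')(J, X) = Add(Pow(X, 2), -4) = Add(-4, Pow(X, 2)))
Function('w')(A, s) = Mul(Add(-4, A), Add(4, s))
Function('W')(Y) = -6 (Function('W')(Y) = Add(Add(-16, Mul(-4, -1), Mul(4, Mul(0, Add(1, 1))), Mul(Mul(0, Add(1, 1)), -1)), 6) = Add(Add(-16, 4, Mul(4, Mul(0, 2)), Mul(Mul(0, 2), -1)), 6) = Add(Add(-16, 4, Mul(4, 0), Mul(0, -1)), 6) = Add(Add(-16, 4, 0, 0), 6) = Add(-12, 6) = -6)
Add(Function('U')(-7), Mul(-30, Function('W')(Function('p')(3, 0)))) = Add(Rational(5, 2), Mul(-30, -6)) = Add(Rational(5, 2), 180) = Rational(365, 2)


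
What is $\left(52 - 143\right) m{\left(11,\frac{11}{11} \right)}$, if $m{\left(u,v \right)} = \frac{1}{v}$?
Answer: $-91$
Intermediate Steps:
$\left(52 - 143\right) m{\left(11,\frac{11}{11} \right)} = \frac{52 - 143}{11 \cdot \frac{1}{11}} = - \frac{91}{11 \cdot \frac{1}{11}} = - \frac{91}{1} = \left(-91\right) 1 = -91$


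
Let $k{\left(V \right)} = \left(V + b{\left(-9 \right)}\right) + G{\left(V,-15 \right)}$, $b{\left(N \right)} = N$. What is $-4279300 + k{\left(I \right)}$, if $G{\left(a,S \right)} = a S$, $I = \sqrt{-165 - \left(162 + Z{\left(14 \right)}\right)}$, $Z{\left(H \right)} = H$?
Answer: $-4279309 - 14 i \sqrt{341} \approx -4.2793 \cdot 10^{6} - 258.53 i$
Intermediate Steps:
$I = i \sqrt{341}$ ($I = \sqrt{-165 - 176} = \sqrt{-341} = i \sqrt{341} \approx 18.466 i$)
$G{\left(a,S \right)} = S a$
$k{\left(V \right)} = -9 - 14 V$ ($k{\left(V \right)} = \left(V - 9\right) - 15 V = \left(-9 + V\right) - 15 V = -9 - 14 V$)
$-4279300 + k{\left(I \right)} = -4279300 - \left(9 + 14 i \sqrt{341}\right) = -4279309 - 14 i \sqrt{341}$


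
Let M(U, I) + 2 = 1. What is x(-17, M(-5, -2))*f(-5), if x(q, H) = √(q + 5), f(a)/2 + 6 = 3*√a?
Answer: 12*I*√3*(-2 + I*√5) ≈ -46.476 - 41.569*I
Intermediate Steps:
f(a) = -12 + 6*√a (f(a) = -12 + 2*(3*√a) = -12 + 6*√a)
M(U, I) = -1 (M(U, I) = -2 + 1 = -1)
x(q, H) = √(5 + q)
x(-17, M(-5, -2))*f(-5) = √(5 - 17)*(-12 + 6*√(-5)) = √(-12)*(-12 + 6*(I*√5)) = (2*I*√3)*(-12 + 6*I*√5) = 2*I*√3*(-12 + 6*I*√5)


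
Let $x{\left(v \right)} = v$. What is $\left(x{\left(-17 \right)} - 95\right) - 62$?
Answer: $-174$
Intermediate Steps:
$\left(x{\left(-17 \right)} - 95\right) - 62 = \left(-17 - 95\right) - 62 = -112 - 62 = -174$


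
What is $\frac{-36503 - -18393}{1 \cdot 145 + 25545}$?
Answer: $- \frac{1811}{2569} \approx -0.70494$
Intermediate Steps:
$\frac{-36503 - -18393}{1 \cdot 145 + 25545} = \frac{-36503 + 18393}{145 + 25545} = - \frac{18110}{25690} = \left(-18110\right) \frac{1}{25690} = - \frac{1811}{2569}$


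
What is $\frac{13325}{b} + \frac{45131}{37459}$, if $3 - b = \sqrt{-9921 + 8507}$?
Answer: $\frac{1561644938}{53304157} + \frac{13325 i \sqrt{1414}}{1423} \approx 29.297 + 352.12 i$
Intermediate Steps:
$b = 3 - i \sqrt{1414}$ ($b = 3 - \sqrt{-9921 + 8507} = 3 - \sqrt{-1414} = 3 - i \sqrt{1414} \approx 3.0 - 37.603 i$)
$\frac{13325}{b} + \frac{45131}{37459} = \frac{13325}{3 - i \sqrt{1414}} + \frac{45131}{37459} = \frac{45131}{37459} + \frac{13325}{3 - i \sqrt{1414}}$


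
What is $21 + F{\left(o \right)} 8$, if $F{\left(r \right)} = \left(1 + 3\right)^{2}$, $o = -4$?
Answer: $149$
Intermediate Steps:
$F{\left(r \right)} = 16$ ($F{\left(r \right)} = 4^{2} = 16$)
$21 + F{\left(o \right)} 8 = 21 + 16 \cdot 8 = 21 + 128 = 149$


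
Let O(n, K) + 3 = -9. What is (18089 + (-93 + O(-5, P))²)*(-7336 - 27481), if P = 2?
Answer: -1013662138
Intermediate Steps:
O(n, K) = -12 (O(n, K) = -3 - 9 = -12)
(18089 + (-93 + O(-5, P))²)*(-7336 - 27481) = (18089 + (-93 - 12)²)*(-7336 - 27481) = (18089 + (-105)²)*(-34817) = (18089 + 11025)*(-34817) = 29114*(-34817) = -1013662138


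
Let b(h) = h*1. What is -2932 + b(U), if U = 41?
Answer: -2891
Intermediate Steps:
b(h) = h
-2932 + b(U) = -2932 + 41 = -2891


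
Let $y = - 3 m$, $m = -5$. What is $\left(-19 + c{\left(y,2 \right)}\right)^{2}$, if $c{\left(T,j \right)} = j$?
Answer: $289$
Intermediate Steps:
$y = 15$ ($y = \left(-3\right) \left(-5\right) = 15$)
$\left(-19 + c{\left(y,2 \right)}\right)^{2} = \left(-19 + 2\right)^{2} = \left(-17\right)^{2} = 289$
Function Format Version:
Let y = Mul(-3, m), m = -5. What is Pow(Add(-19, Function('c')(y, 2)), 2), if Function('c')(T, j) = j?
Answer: 289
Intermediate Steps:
y = 15 (y = Mul(-3, -5) = 15)
Pow(Add(-19, Function('c')(y, 2)), 2) = Pow(Add(-19, 2), 2) = Pow(-17, 2) = 289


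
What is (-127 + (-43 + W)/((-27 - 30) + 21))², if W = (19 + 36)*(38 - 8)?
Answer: 38180041/1296 ≈ 29460.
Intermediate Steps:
W = 1650 (W = 55*30 = 1650)
(-127 + (-43 + W)/((-27 - 30) + 21))² = (-127 + (-43 + 1650)/((-27 - 30) + 21))² = (-127 + 1607/(-57 + 21))² = (-127 + 1607/(-36))² = (-127 + 1607*(-1/36))² = (-127 - 1607/36)² = (-6179/36)² = 38180041/1296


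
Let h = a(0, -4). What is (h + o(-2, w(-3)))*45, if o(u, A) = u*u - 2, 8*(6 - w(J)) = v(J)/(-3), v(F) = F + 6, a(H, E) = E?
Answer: -90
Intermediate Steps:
v(F) = 6 + F
w(J) = 25/4 + J/24 (w(J) = 6 - (6 + J)/(8*(-3)) = 6 - (6 + J)*(-1)/(8*3) = 6 - (-2 - J/3)/8 = 6 + (¼ + J/24) = 25/4 + J/24)
o(u, A) = -2 + u² (o(u, A) = u² - 2 = -2 + u²)
h = -4
(h + o(-2, w(-3)))*45 = (-4 + (-2 + (-2)²))*45 = (-4 + (-2 + 4))*45 = (-4 + 2)*45 = -2*45 = -90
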